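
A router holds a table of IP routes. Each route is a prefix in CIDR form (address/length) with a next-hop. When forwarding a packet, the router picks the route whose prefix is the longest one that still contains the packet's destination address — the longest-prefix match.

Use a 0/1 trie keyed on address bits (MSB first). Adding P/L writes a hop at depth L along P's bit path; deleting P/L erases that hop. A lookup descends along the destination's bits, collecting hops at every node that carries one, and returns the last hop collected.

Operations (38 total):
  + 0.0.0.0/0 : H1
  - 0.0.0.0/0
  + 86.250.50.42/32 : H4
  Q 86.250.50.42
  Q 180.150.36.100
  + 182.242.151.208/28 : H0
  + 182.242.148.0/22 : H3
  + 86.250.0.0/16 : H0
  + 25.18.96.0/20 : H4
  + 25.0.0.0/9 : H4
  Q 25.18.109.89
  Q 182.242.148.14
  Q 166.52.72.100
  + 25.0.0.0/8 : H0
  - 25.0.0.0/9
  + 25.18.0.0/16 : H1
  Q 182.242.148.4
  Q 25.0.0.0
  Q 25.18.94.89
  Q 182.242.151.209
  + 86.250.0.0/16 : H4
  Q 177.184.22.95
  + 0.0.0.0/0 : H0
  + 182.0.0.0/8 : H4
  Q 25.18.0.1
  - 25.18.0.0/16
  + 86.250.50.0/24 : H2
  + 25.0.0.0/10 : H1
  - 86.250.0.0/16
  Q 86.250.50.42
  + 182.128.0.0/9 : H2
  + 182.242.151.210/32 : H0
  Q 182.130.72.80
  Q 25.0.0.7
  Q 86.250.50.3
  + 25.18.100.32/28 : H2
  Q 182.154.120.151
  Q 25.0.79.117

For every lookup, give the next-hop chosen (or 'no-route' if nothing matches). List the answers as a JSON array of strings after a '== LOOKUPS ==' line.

Trace:
  add 0.0.0.0/0 -> H1 at depth 0
  del 0.0.0.0/0 (clear depth 0)
  add 86.250.50.42/32 -> H4 at depth 32
  ? 86.250.50.42  path d0:-→d1:-→d2:-→d3:-→d4:-→d5:-→d6:-→d7:-→d8:-→d9:-→d10:-→d11:-→d12:-→d13:-→d14:-→d15:-→d16:-→d17:-→d18:-→d19:-→d20:-→d21:-→d22:-→d23:-→d24:-→d25:-→d26:-→d27:-→d28:-→d29:-→d30:-→d31:-→d32:H4  best=H4
  ? 180.150.36.100  path d0:-  best=no-route
  add 182.242.151.208/28 -> H0 at depth 28
  add 182.242.148.0/22 -> H3 at depth 22
  add 86.250.0.0/16 -> H0 at depth 16
  add 25.18.96.0/20 -> H4 at depth 20
  add 25.0.0.0/9 -> H4 at depth 9
  ? 25.18.109.89  path d0:-→d1:-→d2:-→d3:-→d4:-→d5:-→d6:-→d7:-→d8:-→d9:H4→d10:-→d11:-→d12:-→d13:-→d14:-→d15:-→d16:-→d17:-→d18:-→d19:-→d20:H4  best=H4
  ? 182.242.148.14  path d0:-→d1:-→d2:-→d3:-→d4:-→d5:-→d6:-→d7:-→d8:-→d9:-→d10:-→d11:-→d12:-→d13:-→d14:-→d15:-→d16:-→d17:-→d18:-→d19:-→d20:-→d21:-→d22:H3  best=H3
  ? 166.52.72.100  path d0:-→d1:-→d2:-→d3:-  best=no-route
  add 25.0.0.0/8 -> H0 at depth 8
  del 25.0.0.0/9 (clear depth 9)
  add 25.18.0.0/16 -> H1 at depth 16
  ? 182.242.148.4  path d0:-→d1:-→d2:-→d3:-→d4:-→d5:-→d6:-→d7:-→d8:-→d9:-→d10:-→d11:-→d12:-→d13:-→d14:-→d15:-→d16:-→d17:-→d18:-→d19:-→d20:-→d21:-→d22:H3  best=H3
  ? 25.0.0.0  path d0:-→d1:-→d2:-→d3:-→d4:-→d5:-→d6:-→d7:-→d8:H0→d9:-→d10:-→d11:-  best=H0
  ? 25.18.94.89  path d0:-→d1:-→d2:-→d3:-→d4:-→d5:-→d6:-→d7:-→d8:H0→d9:-→d10:-→d11:-→d12:-→d13:-→d14:-→d15:-→d16:H1→d17:-→d18:-  best=H1
  ? 182.242.151.209  path d0:-→d1:-→d2:-→d3:-→d4:-→d5:-→d6:-→d7:-→d8:-→d9:-→d10:-→d11:-→d12:-→d13:-→d14:-→d15:-→d16:-→d17:-→d18:-→d19:-→d20:-→d21:-→d22:H3→d23:-→d24:-→d25:-→d26:-→d27:-→d28:H0  best=H0
  add 86.250.0.0/16 -> H4 at depth 16
  ? 177.184.22.95  path d0:-→d1:-→d2:-→d3:-→d4:-→d5:-  best=no-route
  add 0.0.0.0/0 -> H0 at depth 0
  add 182.0.0.0/8 -> H4 at depth 8
  ? 25.18.0.1  path d0:H0→d1:-→d2:-→d3:-→d4:-→d5:-→d6:-→d7:-→d8:H0→d9:-→d10:-→d11:-→d12:-→d13:-→d14:-→d15:-→d16:H1→d17:-  best=H1
  del 25.18.0.0/16 (clear depth 16)
  add 86.250.50.0/24 -> H2 at depth 24
  add 25.0.0.0/10 -> H1 at depth 10
  del 86.250.0.0/16 (clear depth 16)
  ? 86.250.50.42  path d0:H0→d1:-→d2:-→d3:-→d4:-→d5:-→d6:-→d7:-→d8:-→d9:-→d10:-→d11:-→d12:-→d13:-→d14:-→d15:-→d16:-→d17:-→d18:-→d19:-→d20:-→d21:-→d22:-→d23:-→d24:H2→d25:-→d26:-→d27:-→d28:-→d29:-→d30:-→d31:-→d32:H4  best=H4
  add 182.128.0.0/9 -> H2 at depth 9
  add 182.242.151.210/32 -> H0 at depth 32
  ? 182.130.72.80  path d0:H0→d1:-→d2:-→d3:-→d4:-→d5:-→d6:-→d7:-→d8:H4→d9:H2  best=H2
  ? 25.0.0.7  path d0:H0→d1:-→d2:-→d3:-→d4:-→d5:-→d6:-→d7:-→d8:H0→d9:-→d10:H1→d11:-  best=H1
  ? 86.250.50.3  path d0:H0→d1:-→d2:-→d3:-→d4:-→d5:-→d6:-→d7:-→d8:-→d9:-→d10:-→d11:-→d12:-→d13:-→d14:-→d15:-→d16:-→d17:-→d18:-→d19:-→d20:-→d21:-→d22:-→d23:-→d24:H2→d25:-→d26:-  best=H2
  add 25.18.100.32/28 -> H2 at depth 28
  ? 182.154.120.151  path d0:H0→d1:-→d2:-→d3:-→d4:-→d5:-→d6:-→d7:-→d8:H4→d9:H2  best=H2
  ? 25.0.79.117  path d0:H0→d1:-→d2:-→d3:-→d4:-→d5:-→d6:-→d7:-→d8:H0→d9:-→d10:H1→d11:-  best=H1

== LOOKUPS ==
["H4","no-route","H4","H3","no-route","H3","H0","H1","H0","no-route","H1","H4","H2","H1","H2","H2","H1"]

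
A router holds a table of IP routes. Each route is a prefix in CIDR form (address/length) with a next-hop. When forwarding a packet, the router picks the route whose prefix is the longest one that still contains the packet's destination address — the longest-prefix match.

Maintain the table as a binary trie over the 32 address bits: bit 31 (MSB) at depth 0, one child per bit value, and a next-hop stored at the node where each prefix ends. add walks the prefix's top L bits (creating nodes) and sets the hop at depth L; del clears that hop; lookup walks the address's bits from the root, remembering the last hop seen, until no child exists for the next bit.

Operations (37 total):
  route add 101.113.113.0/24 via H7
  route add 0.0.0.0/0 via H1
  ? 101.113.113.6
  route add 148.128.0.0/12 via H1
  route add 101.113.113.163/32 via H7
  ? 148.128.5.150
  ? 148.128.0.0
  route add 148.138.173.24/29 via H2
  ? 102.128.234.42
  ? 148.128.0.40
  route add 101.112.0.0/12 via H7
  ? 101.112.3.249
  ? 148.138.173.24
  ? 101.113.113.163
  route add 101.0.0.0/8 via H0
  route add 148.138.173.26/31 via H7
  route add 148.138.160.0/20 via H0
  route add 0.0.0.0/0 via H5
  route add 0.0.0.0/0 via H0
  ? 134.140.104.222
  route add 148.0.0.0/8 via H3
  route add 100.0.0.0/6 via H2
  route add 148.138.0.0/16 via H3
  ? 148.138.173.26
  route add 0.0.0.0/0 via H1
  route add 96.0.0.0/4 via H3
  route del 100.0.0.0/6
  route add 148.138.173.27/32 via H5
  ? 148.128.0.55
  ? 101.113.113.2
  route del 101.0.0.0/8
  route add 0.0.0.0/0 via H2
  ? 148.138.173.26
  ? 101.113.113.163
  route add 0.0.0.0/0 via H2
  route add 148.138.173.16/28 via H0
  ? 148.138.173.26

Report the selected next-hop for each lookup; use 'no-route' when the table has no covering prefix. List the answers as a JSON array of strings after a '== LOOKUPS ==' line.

Trace:
  + 101.113.113.0/24 (H7) depth=24
  + 0.0.0.0/0 (H1) depth=0
  Q 101.113.113.6: descend 011001010111000101110001 ; hops seen [H1,H7] ; pick H7
  + 148.128.0.0/12 (H1) depth=12
  + 101.113.113.163/32 (H7) depth=32
  Q 148.128.5.150: descend 100101001000 ; hops seen [H1,H1] ; pick H1
  Q 148.128.0.0: descend 100101001000 ; hops seen [H1,H1] ; pick H1
  + 148.138.173.24/29 (H2) depth=29
  Q 102.128.234.42: descend 011001 ; hops seen [H1] ; pick H1
  Q 148.128.0.40: descend 100101001000 ; hops seen [H1,H1] ; pick H1
  + 101.112.0.0/12 (H7) depth=12
  Q 101.112.3.249: descend 011001010111000 ; hops seen [H1,H7] ; pick H7
  Q 148.138.173.24: descend 10010100100010101010110100011 ; hops seen [H1,H1,H2] ; pick H2
  Q 101.113.113.163: descend 01100101011100010111000110100011 ; hops seen [H1,H7,H7,H7] ; pick H7
  + 101.0.0.0/8 (H0) depth=8
  + 148.138.173.26/31 (H7) depth=31
  + 148.138.160.0/20 (H0) depth=20
  + 0.0.0.0/0 (H5) depth=0
  + 0.0.0.0/0 (H0) depth=0
  Q 134.140.104.222: descend 100 ; hops seen [H0] ; pick H0
  + 148.0.0.0/8 (H3) depth=8
  + 100.0.0.0/6 (H2) depth=6
  + 148.138.0.0/16 (H3) depth=16
  Q 148.138.173.26: descend 1001010010001010101011010001101 ; hops seen [H0,H3,H1,H3,H0,H2,H7] ; pick H7
  + 0.0.0.0/0 (H1) depth=0
  + 96.0.0.0/4 (H3) depth=4
  - 100.0.0.0/6 clear@6
  + 148.138.173.27/32 (H5) depth=32
  Q 148.128.0.55: descend 100101001000 ; hops seen [H1,H3,H1] ; pick H1
  Q 101.113.113.2: descend 011001010111000101110001 ; hops seen [H1,H3,H0,H7,H7] ; pick H7
  - 101.0.0.0/8 clear@8
  + 0.0.0.0/0 (H2) depth=0
  Q 148.138.173.26: descend 1001010010001010101011010001101 ; hops seen [H2,H3,H1,H3,H0,H2,H7] ; pick H7
  Q 101.113.113.163: descend 01100101011100010111000110100011 ; hops seen [H2,H3,H7,H7,H7] ; pick H7
  + 0.0.0.0/0 (H2) depth=0
  + 148.138.173.16/28 (H0) depth=28
  Q 148.138.173.26: descend 1001010010001010101011010001101 ; hops seen [H2,H3,H1,H3,H0,H0,H2,H7] ; pick H7

== LOOKUPS ==
["H7","H1","H1","H1","H1","H7","H2","H7","H0","H7","H1","H7","H7","H7","H7"]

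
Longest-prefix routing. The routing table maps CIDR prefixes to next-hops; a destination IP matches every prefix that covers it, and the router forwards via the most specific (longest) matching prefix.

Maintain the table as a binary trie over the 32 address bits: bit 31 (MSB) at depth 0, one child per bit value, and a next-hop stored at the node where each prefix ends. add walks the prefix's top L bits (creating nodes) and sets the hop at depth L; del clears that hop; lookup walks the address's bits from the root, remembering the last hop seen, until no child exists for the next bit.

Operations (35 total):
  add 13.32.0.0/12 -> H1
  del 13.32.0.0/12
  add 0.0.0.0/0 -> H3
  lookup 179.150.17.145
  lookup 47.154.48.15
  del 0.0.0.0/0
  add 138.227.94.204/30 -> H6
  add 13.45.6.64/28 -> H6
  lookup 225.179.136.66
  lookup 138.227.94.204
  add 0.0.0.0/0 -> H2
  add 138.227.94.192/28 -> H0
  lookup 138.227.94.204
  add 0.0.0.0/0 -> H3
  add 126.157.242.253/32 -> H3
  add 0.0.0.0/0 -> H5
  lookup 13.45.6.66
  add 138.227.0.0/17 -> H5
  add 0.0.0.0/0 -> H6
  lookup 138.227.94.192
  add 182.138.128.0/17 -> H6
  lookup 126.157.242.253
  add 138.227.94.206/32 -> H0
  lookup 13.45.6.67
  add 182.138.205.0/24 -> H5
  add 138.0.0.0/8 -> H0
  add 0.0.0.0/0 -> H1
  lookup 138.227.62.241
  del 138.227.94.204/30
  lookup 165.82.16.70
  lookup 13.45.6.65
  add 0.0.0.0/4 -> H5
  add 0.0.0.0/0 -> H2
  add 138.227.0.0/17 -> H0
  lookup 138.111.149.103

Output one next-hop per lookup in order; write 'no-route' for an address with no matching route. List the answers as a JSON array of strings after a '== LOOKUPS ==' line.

Trace:
  add 13.32.0.0/12 -> H1 at depth 12
  - 13.32.0.0/12 clear@12
  add 0.0.0.0/0 -> H3 at depth 0
  Q 179.150.17.145: descend ε ; hops seen [H3] ; pick H3
  Q 47.154.48.15: descend 00 ; hops seen [H3] ; pick H3
  - 0.0.0.0/0 clear@0
  add 138.227.94.204/30 -> H6 at depth 30
  add 13.45.6.64/28 -> H6 at depth 28
  Q 225.179.136.66: descend 1 ; hops seen [∅] ; pick no-route
  Q 138.227.94.204: descend 100010101110001101011110110011 ; hops seen [H6] ; pick H6
  add 0.0.0.0/0 -> H2 at depth 0
  add 138.227.94.192/28 -> H0 at depth 28
  Q 138.227.94.204: descend 100010101110001101011110110011 ; hops seen [H2,H0,H6] ; pick H6
  add 0.0.0.0/0 -> H3 at depth 0
  add 126.157.242.253/32 -> H3 at depth 32
  add 0.0.0.0/0 -> H5 at depth 0
  Q 13.45.6.66: descend 0000110100101101000001100100 ; hops seen [H5,H6] ; pick H6
  add 138.227.0.0/17 -> H5 at depth 17
  add 0.0.0.0/0 -> H6 at depth 0
  Q 138.227.94.192: descend 1000101011100011010111101100 ; hops seen [H6,H5,H0] ; pick H0
  add 182.138.128.0/17 -> H6 at depth 17
  Q 126.157.242.253: descend 01111110100111011111001011111101 ; hops seen [H6,H3] ; pick H3
  add 138.227.94.206/32 -> H0 at depth 32
  Q 13.45.6.67: descend 0000110100101101000001100100 ; hops seen [H6,H6] ; pick H6
  add 182.138.205.0/24 -> H5 at depth 24
  add 138.0.0.0/8 -> H0 at depth 8
  add 0.0.0.0/0 -> H1 at depth 0
  Q 138.227.62.241: descend 10001010111000110 ; hops seen [H1,H0,H5] ; pick H5
  - 138.227.94.204/30 clear@30
  Q 165.82.16.70: descend 101 ; hops seen [H1] ; pick H1
  Q 13.45.6.65: descend 0000110100101101000001100100 ; hops seen [H1,H6] ; pick H6
  add 0.0.0.0/4 -> H5 at depth 4
  add 0.0.0.0/0 -> H2 at depth 0
  add 138.227.0.0/17 -> H0 at depth 17
  Q 138.111.149.103: descend 10001010 ; hops seen [H2,H0] ; pick H0

== LOOKUPS ==
["H3","H3","no-route","H6","H6","H6","H0","H3","H6","H5","H1","H6","H0"]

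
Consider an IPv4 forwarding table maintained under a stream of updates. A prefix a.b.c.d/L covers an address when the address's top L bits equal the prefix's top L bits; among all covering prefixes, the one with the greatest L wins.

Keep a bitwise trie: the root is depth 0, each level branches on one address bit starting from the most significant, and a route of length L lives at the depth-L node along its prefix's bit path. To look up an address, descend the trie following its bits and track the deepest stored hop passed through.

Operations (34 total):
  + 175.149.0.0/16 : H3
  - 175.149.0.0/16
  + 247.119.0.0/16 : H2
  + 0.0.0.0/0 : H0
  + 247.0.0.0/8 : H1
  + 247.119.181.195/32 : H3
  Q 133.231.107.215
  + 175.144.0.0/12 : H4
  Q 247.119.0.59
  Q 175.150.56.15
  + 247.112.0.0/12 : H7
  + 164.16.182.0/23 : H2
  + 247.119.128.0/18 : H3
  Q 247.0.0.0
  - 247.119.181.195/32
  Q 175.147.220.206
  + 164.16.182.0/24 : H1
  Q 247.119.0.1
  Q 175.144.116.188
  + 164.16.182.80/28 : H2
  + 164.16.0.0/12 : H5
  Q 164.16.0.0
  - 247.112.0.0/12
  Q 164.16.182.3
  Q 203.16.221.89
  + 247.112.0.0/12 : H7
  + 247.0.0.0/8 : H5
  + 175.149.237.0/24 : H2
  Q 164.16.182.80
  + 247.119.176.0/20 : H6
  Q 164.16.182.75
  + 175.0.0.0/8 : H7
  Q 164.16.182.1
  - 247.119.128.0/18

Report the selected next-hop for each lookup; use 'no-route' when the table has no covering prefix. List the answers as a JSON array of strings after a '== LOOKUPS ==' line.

Apply in order:
  add 175.149.0.0/16 -> H3 at depth 16
  - 175.149.0.0/16 clear@16
  add 247.119.0.0/16 -> H2 at depth 16
  add 0.0.0.0/0 -> H0 at depth 0
  add 247.0.0.0/8 -> H1 at depth 8
  add 247.119.181.195/32 -> H3 at depth 32
  Q 133.231.107.215: descend 10 ; hops seen [H0] ; pick H0
  add 175.144.0.0/12 -> H4 at depth 12
  Q 247.119.0.59: descend 1111011101110111 ; hops seen [H0,H1,H2] ; pick H2
  Q 175.150.56.15: descend 10101111100101 ; hops seen [H0,H4] ; pick H4
  add 247.112.0.0/12 -> H7 at depth 12
  add 164.16.182.0/23 -> H2 at depth 23
  add 247.119.128.0/18 -> H3 at depth 18
  Q 247.0.0.0: descend 111101110 ; hops seen [H0,H1] ; pick H1
  - 247.119.181.195/32 clear@32
  Q 175.147.220.206: descend 1010111110010 ; hops seen [H0,H4] ; pick H4
  add 164.16.182.0/24 -> H1 at depth 24
  Q 247.119.0.1: descend 1111011101110111 ; hops seen [H0,H1,H7,H2] ; pick H2
  Q 175.144.116.188: descend 1010111110010 ; hops seen [H0,H4] ; pick H4
  add 164.16.182.80/28 -> H2 at depth 28
  add 164.16.0.0/12 -> H5 at depth 12
  Q 164.16.0.0: descend 1010010000010000 ; hops seen [H0,H5] ; pick H5
  - 247.112.0.0/12 clear@12
  Q 164.16.182.3: descend 1010010000010000101101100 ; hops seen [H0,H5,H2,H1] ; pick H1
  Q 203.16.221.89: descend 11 ; hops seen [H0] ; pick H0
  add 247.112.0.0/12 -> H7 at depth 12
  add 247.0.0.0/8 -> H5 at depth 8
  add 175.149.237.0/24 -> H2 at depth 24
  Q 164.16.182.80: descend 1010010000010000101101100101 ; hops seen [H0,H5,H2,H1,H2] ; pick H2
  add 247.119.176.0/20 -> H6 at depth 20
  Q 164.16.182.75: descend 101001000001000010110110010 ; hops seen [H0,H5,H2,H1] ; pick H1
  add 175.0.0.0/8 -> H7 at depth 8
  Q 164.16.182.1: descend 1010010000010000101101100 ; hops seen [H0,H5,H2,H1] ; pick H1
  - 247.119.128.0/18 clear@18

== LOOKUPS ==
["H0","H2","H4","H1","H4","H2","H4","H5","H1","H0","H2","H1","H1"]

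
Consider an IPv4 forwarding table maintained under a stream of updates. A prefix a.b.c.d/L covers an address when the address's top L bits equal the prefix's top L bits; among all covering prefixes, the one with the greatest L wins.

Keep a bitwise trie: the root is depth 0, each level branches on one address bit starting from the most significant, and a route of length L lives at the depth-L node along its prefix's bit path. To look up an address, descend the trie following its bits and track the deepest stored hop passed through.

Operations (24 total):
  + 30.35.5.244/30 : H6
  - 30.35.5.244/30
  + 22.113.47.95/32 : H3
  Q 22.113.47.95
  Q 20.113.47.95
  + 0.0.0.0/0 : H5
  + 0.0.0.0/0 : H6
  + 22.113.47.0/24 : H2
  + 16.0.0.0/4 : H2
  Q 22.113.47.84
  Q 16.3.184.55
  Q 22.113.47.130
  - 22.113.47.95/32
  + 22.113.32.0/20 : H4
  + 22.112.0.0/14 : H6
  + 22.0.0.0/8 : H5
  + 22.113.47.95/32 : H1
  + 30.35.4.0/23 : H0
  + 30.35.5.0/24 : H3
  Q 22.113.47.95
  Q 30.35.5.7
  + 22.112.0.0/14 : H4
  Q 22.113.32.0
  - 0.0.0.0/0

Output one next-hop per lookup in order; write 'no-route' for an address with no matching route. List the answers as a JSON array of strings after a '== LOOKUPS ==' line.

Process each operation:
  + 30.35.5.244/30 (H6) depth=30
  - 30.35.5.244/30 clear@30
  + 22.113.47.95/32 (H3) depth=32
  ? 22.113.47.95  path d0:-→d1:-→d2:-→d3:-→d4:-→d5:-→d6:-→d7:-→d8:-→d9:-→d10:-→d11:-→d12:-→d13:-→d14:-→d15:-→d16:-→d17:-→d18:-→d19:-→d20:-→d21:-→d22:-→d23:-→d24:-→d25:-→d26:-→d27:-→d28:-→d29:-→d30:-→d31:-→d32:H3  best=H3
  ? 20.113.47.95  path d0:-→d1:-→d2:-→d3:-→d4:-→d5:-→d6:-  best=no-route
  + 0.0.0.0/0 (H5) depth=0
  + 0.0.0.0/0 (H6) depth=0
  + 22.113.47.0/24 (H2) depth=24
  + 16.0.0.0/4 (H2) depth=4
  ? 22.113.47.84  path d0:H6→d1:-→d2:-→d3:-→d4:H2→d5:-→d6:-→d7:-→d8:-→d9:-→d10:-→d11:-→d12:-→d13:-→d14:-→d15:-→d16:-→d17:-→d18:-→d19:-→d20:-→d21:-→d22:-→d23:-→d24:H2→d25:-→d26:-→d27:-→d28:-  best=H2
  ? 16.3.184.55  path d0:H6→d1:-→d2:-→d3:-→d4:H2→d5:-  best=H2
  ? 22.113.47.130  path d0:H6→d1:-→d2:-→d3:-→d4:H2→d5:-→d6:-→d7:-→d8:-→d9:-→d10:-→d11:-→d12:-→d13:-→d14:-→d15:-→d16:-→d17:-→d18:-→d19:-→d20:-→d21:-→d22:-→d23:-→d24:H2  best=H2
  - 22.113.47.95/32 clear@32
  + 22.113.32.0/20 (H4) depth=20
  + 22.112.0.0/14 (H6) depth=14
  + 22.0.0.0/8 (H5) depth=8
  + 22.113.47.95/32 (H1) depth=32
  + 30.35.4.0/23 (H0) depth=23
  + 30.35.5.0/24 (H3) depth=24
  ? 22.113.47.95  path d0:H6→d1:-→d2:-→d3:-→d4:H2→d5:-→d6:-→d7:-→d8:H5→d9:-→d10:-→d11:-→d12:-→d13:-→d14:H6→d15:-→d16:-→d17:-→d18:-→d19:-→d20:H4→d21:-→d22:-→d23:-→d24:H2→d25:-→d26:-→d27:-→d28:-→d29:-→d30:-→d31:-→d32:H1  best=H1
  ? 30.35.5.7  path d0:H6→d1:-→d2:-→d3:-→d4:H2→d5:-→d6:-→d7:-→d8:-→d9:-→d10:-→d11:-→d12:-→d13:-→d14:-→d15:-→d16:-→d17:-→d18:-→d19:-→d20:-→d21:-→d22:-→d23:H0→d24:H3  best=H3
  + 22.112.0.0/14 (H4) depth=14
  ? 22.113.32.0  path d0:H6→d1:-→d2:-→d3:-→d4:H2→d5:-→d6:-→d7:-→d8:H5→d9:-→d10:-→d11:-→d12:-→d13:-→d14:H4→d15:-→d16:-→d17:-→d18:-→d19:-→d20:H4  best=H4
  - 0.0.0.0/0 clear@0

== LOOKUPS ==
["H3","no-route","H2","H2","H2","H1","H3","H4"]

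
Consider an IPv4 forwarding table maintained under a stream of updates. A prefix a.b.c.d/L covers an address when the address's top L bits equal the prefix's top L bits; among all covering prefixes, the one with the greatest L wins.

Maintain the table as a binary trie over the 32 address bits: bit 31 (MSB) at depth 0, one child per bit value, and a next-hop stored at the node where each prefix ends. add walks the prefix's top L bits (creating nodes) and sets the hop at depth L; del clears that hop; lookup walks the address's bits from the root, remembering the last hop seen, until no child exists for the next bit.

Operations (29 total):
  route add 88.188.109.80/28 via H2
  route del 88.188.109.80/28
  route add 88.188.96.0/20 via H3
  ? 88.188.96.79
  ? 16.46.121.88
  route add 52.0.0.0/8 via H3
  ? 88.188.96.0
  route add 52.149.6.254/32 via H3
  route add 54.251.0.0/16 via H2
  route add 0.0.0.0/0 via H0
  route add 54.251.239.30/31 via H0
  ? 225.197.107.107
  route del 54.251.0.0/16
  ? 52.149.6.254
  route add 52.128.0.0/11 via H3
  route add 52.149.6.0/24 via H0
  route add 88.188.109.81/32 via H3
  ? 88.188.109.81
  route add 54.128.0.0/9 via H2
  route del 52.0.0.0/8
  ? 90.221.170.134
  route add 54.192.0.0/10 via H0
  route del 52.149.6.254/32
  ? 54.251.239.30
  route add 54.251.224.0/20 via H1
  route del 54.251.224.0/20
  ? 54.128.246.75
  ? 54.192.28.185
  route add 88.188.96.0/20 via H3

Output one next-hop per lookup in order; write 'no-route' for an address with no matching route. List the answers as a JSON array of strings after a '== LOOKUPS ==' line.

Trace:
  + 88.188.109.80/28 (H2) depth=28
  - 88.188.109.80/28 clear@28
  + 88.188.96.0/20 (H3) depth=20
  ? 88.188.96.79  path d0:-→d1:-→d2:-→d3:-→d4:-→d5:-→d6:-→d7:-→d8:-→d9:-→d10:-→d11:-→d12:-→d13:-→d14:-→d15:-→d16:-→d17:-→d18:-→d19:-→d20:H3  best=H3
  ? 16.46.121.88  path d0:-→d1:-  best=no-route
  + 52.0.0.0/8 (H3) depth=8
  ? 88.188.96.0  path d0:-→d1:-→d2:-→d3:-→d4:-→d5:-→d6:-→d7:-→d8:-→d9:-→d10:-→d11:-→d12:-→d13:-→d14:-→d15:-→d16:-→d17:-→d18:-→d19:-→d20:H3  best=H3
  + 52.149.6.254/32 (H3) depth=32
  + 54.251.0.0/16 (H2) depth=16
  + 0.0.0.0/0 (H0) depth=0
  + 54.251.239.30/31 (H0) depth=31
  ? 225.197.107.107  path d0:H0  best=H0
  - 54.251.0.0/16 clear@16
  ? 52.149.6.254  path d0:H0→d1:-→d2:-→d3:-→d4:-→d5:-→d6:-→d7:-→d8:H3→d9:-→d10:-→d11:-→d12:-→d13:-→d14:-→d15:-→d16:-→d17:-→d18:-→d19:-→d20:-→d21:-→d22:-→d23:-→d24:-→d25:-→d26:-→d27:-→d28:-→d29:-→d30:-→d31:-→d32:H3  best=H3
  + 52.128.0.0/11 (H3) depth=11
  + 52.149.6.0/24 (H0) depth=24
  + 88.188.109.81/32 (H3) depth=32
  ? 88.188.109.81  path d0:H0→d1:-→d2:-→d3:-→d4:-→d5:-→d6:-→d7:-→d8:-→d9:-→d10:-→d11:-→d12:-→d13:-→d14:-→d15:-→d16:-→d17:-→d18:-→d19:-→d20:H3→d21:-→d22:-→d23:-→d24:-→d25:-→d26:-→d27:-→d28:-→d29:-→d30:-→d31:-→d32:H3  best=H3
  + 54.128.0.0/9 (H2) depth=9
  - 52.0.0.0/8 clear@8
  ? 90.221.170.134  path d0:H0→d1:-→d2:-→d3:-→d4:-→d5:-→d6:-  best=H0
  + 54.192.0.0/10 (H0) depth=10
  - 52.149.6.254/32 clear@32
  ? 54.251.239.30  path d0:H0→d1:-→d2:-→d3:-→d4:-→d5:-→d6:-→d7:-→d8:-→d9:H2→d10:H0→d11:-→d12:-→d13:-→d14:-→d15:-→d16:-→d17:-→d18:-→d19:-→d20:-→d21:-→d22:-→d23:-→d24:-→d25:-→d26:-→d27:-→d28:-→d29:-→d30:-→d31:H0  best=H0
  + 54.251.224.0/20 (H1) depth=20
  - 54.251.224.0/20 clear@20
  ? 54.128.246.75  path d0:H0→d1:-→d2:-→d3:-→d4:-→d5:-→d6:-→d7:-→d8:-→d9:H2  best=H2
  ? 54.192.28.185  path d0:H0→d1:-→d2:-→d3:-→d4:-→d5:-→d6:-→d7:-→d8:-→d9:H2→d10:H0  best=H0
  + 88.188.96.0/20 (H3) depth=20

== LOOKUPS ==
["H3","no-route","H3","H0","H3","H3","H0","H0","H2","H0"]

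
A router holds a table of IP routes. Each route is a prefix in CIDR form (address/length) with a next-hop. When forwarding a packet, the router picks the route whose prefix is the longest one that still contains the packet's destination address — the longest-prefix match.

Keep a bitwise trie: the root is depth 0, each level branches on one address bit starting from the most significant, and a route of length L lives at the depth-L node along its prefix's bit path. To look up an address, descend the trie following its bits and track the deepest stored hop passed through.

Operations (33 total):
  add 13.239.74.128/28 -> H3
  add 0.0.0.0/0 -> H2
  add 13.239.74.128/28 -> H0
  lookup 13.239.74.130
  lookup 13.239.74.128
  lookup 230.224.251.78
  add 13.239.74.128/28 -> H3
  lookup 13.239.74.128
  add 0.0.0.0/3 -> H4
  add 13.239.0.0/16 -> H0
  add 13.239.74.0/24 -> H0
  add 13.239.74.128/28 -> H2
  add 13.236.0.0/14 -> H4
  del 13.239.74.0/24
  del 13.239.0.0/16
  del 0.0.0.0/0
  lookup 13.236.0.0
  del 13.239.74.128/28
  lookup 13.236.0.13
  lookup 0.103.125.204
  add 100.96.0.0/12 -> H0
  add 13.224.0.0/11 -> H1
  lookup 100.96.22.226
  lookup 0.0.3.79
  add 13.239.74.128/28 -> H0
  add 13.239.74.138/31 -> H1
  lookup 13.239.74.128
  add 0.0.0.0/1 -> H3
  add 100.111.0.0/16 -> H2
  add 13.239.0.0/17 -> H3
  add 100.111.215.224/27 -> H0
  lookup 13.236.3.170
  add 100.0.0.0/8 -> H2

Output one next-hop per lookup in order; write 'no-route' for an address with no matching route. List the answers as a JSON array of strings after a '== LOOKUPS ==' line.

Trace:
  add 13.239.74.128/28 -> H3 at depth 28
  add 0.0.0.0/0 -> H2 at depth 0
  add 13.239.74.128/28 -> H0 at depth 28
  lookup 13.239.74.130: bits 0000110111101111010010101000 walk d0:H2→d1:-→d2:-→d3:-→d4:-→d5:-→d6:-→d7:-→d8:-→d9:-→d10:-→d11:-→d12:-→d13:-→d14:-→d15:-→d16:-→d17:-→d18:-→d19:-→d20:-→d21:-→d22:-→d23:-→d24:-→d25:-→d26:-→d27:-→d28:H0 -> H0
  lookup 13.239.74.128: bits 0000110111101111010010101000 walk d0:H2→d1:-→d2:-→d3:-→d4:-→d5:-→d6:-→d7:-→d8:-→d9:-→d10:-→d11:-→d12:-→d13:-→d14:-→d15:-→d16:-→d17:-→d18:-→d19:-→d20:-→d21:-→d22:-→d23:-→d24:-→d25:-→d26:-→d27:-→d28:H0 -> H0
  lookup 230.224.251.78: bits ε walk d0:H2 -> H2
  add 13.239.74.128/28 -> H3 at depth 28
  lookup 13.239.74.128: bits 0000110111101111010010101000 walk d0:H2→d1:-→d2:-→d3:-→d4:-→d5:-→d6:-→d7:-→d8:-→d9:-→d10:-→d11:-→d12:-→d13:-→d14:-→d15:-→d16:-→d17:-→d18:-→d19:-→d20:-→d21:-→d22:-→d23:-→d24:-→d25:-→d26:-→d27:-→d28:H3 -> H3
  add 0.0.0.0/3 -> H4 at depth 3
  add 13.239.0.0/16 -> H0 at depth 16
  add 13.239.74.0/24 -> H0 at depth 24
  add 13.239.74.128/28 -> H2 at depth 28
  add 13.236.0.0/14 -> H4 at depth 14
  - 13.239.74.0/24 clear@24
  - 13.239.0.0/16 clear@16
  - 0.0.0.0/0 clear@0
  lookup 13.236.0.0: bits 00001101111011 walk d0:-→d1:-→d2:-→d3:H4→d4:-→d5:-→d6:-→d7:-→d8:-→d9:-→d10:-→d11:-→d12:-→d13:-→d14:H4 -> H4
  - 13.239.74.128/28 clear@28
  lookup 13.236.0.13: bits 00001101111011 walk d0:-→d1:-→d2:-→d3:H4→d4:-→d5:-→d6:-→d7:-→d8:-→d9:-→d10:-→d11:-→d12:-→d13:-→d14:H4 -> H4
  lookup 0.103.125.204: bits 0000 walk d0:-→d1:-→d2:-→d3:H4→d4:- -> H4
  add 100.96.0.0/12 -> H0 at depth 12
  add 13.224.0.0/11 -> H1 at depth 11
  lookup 100.96.22.226: bits 011001000110 walk d0:-→d1:-→d2:-→d3:-→d4:-→d5:-→d6:-→d7:-→d8:-→d9:-→d10:-→d11:-→d12:H0 -> H0
  lookup 0.0.3.79: bits 0000 walk d0:-→d1:-→d2:-→d3:H4→d4:- -> H4
  add 13.239.74.128/28 -> H0 at depth 28
  add 13.239.74.138/31 -> H1 at depth 31
  lookup 13.239.74.128: bits 0000110111101111010010101000 walk d0:-→d1:-→d2:-→d3:H4→d4:-→d5:-→d6:-→d7:-→d8:-→d9:-→d10:-→d11:H1→d12:-→d13:-→d14:H4→d15:-→d16:-→d17:-→d18:-→d19:-→d20:-→d21:-→d22:-→d23:-→d24:-→d25:-→d26:-→d27:-→d28:H0 -> H0
  add 0.0.0.0/1 -> H3 at depth 1
  add 100.111.0.0/16 -> H2 at depth 16
  add 13.239.0.0/17 -> H3 at depth 17
  add 100.111.215.224/27 -> H0 at depth 27
  lookup 13.236.3.170: bits 00001101111011 walk d0:-→d1:H3→d2:-→d3:H4→d4:-→d5:-→d6:-→d7:-→d8:-→d9:-→d10:-→d11:H1→d12:-→d13:-→d14:H4 -> H4
  add 100.0.0.0/8 -> H2 at depth 8

== LOOKUPS ==
["H0","H0","H2","H3","H4","H4","H4","H0","H4","H0","H4"]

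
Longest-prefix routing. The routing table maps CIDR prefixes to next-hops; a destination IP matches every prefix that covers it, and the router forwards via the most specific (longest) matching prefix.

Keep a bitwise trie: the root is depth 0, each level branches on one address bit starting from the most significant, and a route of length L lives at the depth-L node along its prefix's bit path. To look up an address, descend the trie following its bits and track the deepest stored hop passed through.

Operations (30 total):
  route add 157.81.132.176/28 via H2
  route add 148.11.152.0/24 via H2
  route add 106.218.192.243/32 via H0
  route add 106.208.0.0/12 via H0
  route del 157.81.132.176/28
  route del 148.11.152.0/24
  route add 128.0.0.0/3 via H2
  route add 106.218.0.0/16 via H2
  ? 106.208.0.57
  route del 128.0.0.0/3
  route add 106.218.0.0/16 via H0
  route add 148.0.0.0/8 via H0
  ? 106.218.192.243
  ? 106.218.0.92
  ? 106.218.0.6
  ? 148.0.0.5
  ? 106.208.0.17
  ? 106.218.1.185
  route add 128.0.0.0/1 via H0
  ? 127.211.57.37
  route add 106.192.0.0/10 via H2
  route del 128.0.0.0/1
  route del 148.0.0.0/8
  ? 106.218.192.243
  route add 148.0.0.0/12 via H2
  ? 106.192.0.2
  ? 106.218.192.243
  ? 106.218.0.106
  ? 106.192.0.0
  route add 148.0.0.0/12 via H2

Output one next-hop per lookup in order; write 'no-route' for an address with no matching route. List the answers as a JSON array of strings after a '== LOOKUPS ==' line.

Trace:
  add 157.81.132.176/28 -> H2 at depth 28
  add 148.11.152.0/24 -> H2 at depth 24
  add 106.218.192.243/32 -> H0 at depth 32
  add 106.208.0.0/12 -> H0 at depth 12
  del 157.81.132.176/28 (clear depth 28)
  del 148.11.152.0/24 (clear depth 24)
  add 128.0.0.0/3 -> H2 at depth 3
  add 106.218.0.0/16 -> H2 at depth 16
  lookup 106.208.0.57: bits 011010101101 walk d0:-→d1:-→d2:-→d3:-→d4:-→d5:-→d6:-→d7:-→d8:-→d9:-→d10:-→d11:-→d12:H0 -> H0
  del 128.0.0.0/3 (clear depth 3)
  add 106.218.0.0/16 -> H0 at depth 16
  add 148.0.0.0/8 -> H0 at depth 8
  lookup 106.218.192.243: bits 01101010110110101100000011110011 walk d0:-→d1:-→d2:-→d3:-→d4:-→d5:-→d6:-→d7:-→d8:-→d9:-→d10:-→d11:-→d12:H0→d13:-→d14:-→d15:-→d16:H0→d17:-→d18:-→d19:-→d20:-→d21:-→d22:-→d23:-→d24:-→d25:-→d26:-→d27:-→d28:-→d29:-→d30:-→d31:-→d32:H0 -> H0
  lookup 106.218.0.92: bits 0110101011011010 walk d0:-→d1:-→d2:-→d3:-→d4:-→d5:-→d6:-→d7:-→d8:-→d9:-→d10:-→d11:-→d12:H0→d13:-→d14:-→d15:-→d16:H0 -> H0
  lookup 106.218.0.6: bits 0110101011011010 walk d0:-→d1:-→d2:-→d3:-→d4:-→d5:-→d6:-→d7:-→d8:-→d9:-→d10:-→d11:-→d12:H0→d13:-→d14:-→d15:-→d16:H0 -> H0
  lookup 148.0.0.5: bits 100101000000 walk d0:-→d1:-→d2:-→d3:-→d4:-→d5:-→d6:-→d7:-→d8:H0→d9:-→d10:-→d11:-→d12:- -> H0
  lookup 106.208.0.17: bits 011010101101 walk d0:-→d1:-→d2:-→d3:-→d4:-→d5:-→d6:-→d7:-→d8:-→d9:-→d10:-→d11:-→d12:H0 -> H0
  lookup 106.218.1.185: bits 0110101011011010 walk d0:-→d1:-→d2:-→d3:-→d4:-→d5:-→d6:-→d7:-→d8:-→d9:-→d10:-→d11:-→d12:H0→d13:-→d14:-→d15:-→d16:H0 -> H0
  add 128.0.0.0/1 -> H0 at depth 1
  lookup 127.211.57.37: bits 011 walk d0:-→d1:-→d2:-→d3:- -> no-route
  add 106.192.0.0/10 -> H2 at depth 10
  del 128.0.0.0/1 (clear depth 1)
  del 148.0.0.0/8 (clear depth 8)
  lookup 106.218.192.243: bits 01101010110110101100000011110011 walk d0:-→d1:-→d2:-→d3:-→d4:-→d5:-→d6:-→d7:-→d8:-→d9:-→d10:H2→d11:-→d12:H0→d13:-→d14:-→d15:-→d16:H0→d17:-→d18:-→d19:-→d20:-→d21:-→d22:-→d23:-→d24:-→d25:-→d26:-→d27:-→d28:-→d29:-→d30:-→d31:-→d32:H0 -> H0
  add 148.0.0.0/12 -> H2 at depth 12
  lookup 106.192.0.2: bits 01101010110 walk d0:-→d1:-→d2:-→d3:-→d4:-→d5:-→d6:-→d7:-→d8:-→d9:-→d10:H2→d11:- -> H2
  lookup 106.218.192.243: bits 01101010110110101100000011110011 walk d0:-→d1:-→d2:-→d3:-→d4:-→d5:-→d6:-→d7:-→d8:-→d9:-→d10:H2→d11:-→d12:H0→d13:-→d14:-→d15:-→d16:H0→d17:-→d18:-→d19:-→d20:-→d21:-→d22:-→d23:-→d24:-→d25:-→d26:-→d27:-→d28:-→d29:-→d30:-→d31:-→d32:H0 -> H0
  lookup 106.218.0.106: bits 0110101011011010 walk d0:-→d1:-→d2:-→d3:-→d4:-→d5:-→d6:-→d7:-→d8:-→d9:-→d10:H2→d11:-→d12:H0→d13:-→d14:-→d15:-→d16:H0 -> H0
  lookup 106.192.0.0: bits 01101010110 walk d0:-→d1:-→d2:-→d3:-→d4:-→d5:-→d6:-→d7:-→d8:-→d9:-→d10:H2→d11:- -> H2
  add 148.0.0.0/12 -> H2 at depth 12

== LOOKUPS ==
["H0","H0","H0","H0","H0","H0","H0","no-route","H0","H2","H0","H0","H2"]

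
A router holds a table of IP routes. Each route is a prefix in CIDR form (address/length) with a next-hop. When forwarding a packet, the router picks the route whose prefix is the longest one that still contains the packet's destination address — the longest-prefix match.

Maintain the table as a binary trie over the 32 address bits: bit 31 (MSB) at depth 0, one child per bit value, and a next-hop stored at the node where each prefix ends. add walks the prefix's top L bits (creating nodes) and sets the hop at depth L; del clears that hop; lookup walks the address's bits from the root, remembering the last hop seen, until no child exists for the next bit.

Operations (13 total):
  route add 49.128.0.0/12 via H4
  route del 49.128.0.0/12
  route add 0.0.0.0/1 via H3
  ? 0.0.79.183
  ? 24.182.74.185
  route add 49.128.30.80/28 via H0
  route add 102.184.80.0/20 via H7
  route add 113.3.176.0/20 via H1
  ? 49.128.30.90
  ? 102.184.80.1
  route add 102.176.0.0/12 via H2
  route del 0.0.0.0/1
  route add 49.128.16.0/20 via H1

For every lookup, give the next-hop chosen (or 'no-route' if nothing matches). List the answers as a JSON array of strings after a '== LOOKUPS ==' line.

Apply in order:
  add 49.128.0.0/12 -> H4 at depth 12
  del 49.128.0.0/12 (clear depth 12)
  add 0.0.0.0/1 -> H3 at depth 1
  ? 0.0.79.183  path d0:-→d1:H3→d2:-  best=H3
  ? 24.182.74.185  path d0:-→d1:H3→d2:-  best=H3
  add 49.128.30.80/28 -> H0 at depth 28
  add 102.184.80.0/20 -> H7 at depth 20
  add 113.3.176.0/20 -> H1 at depth 20
  ? 49.128.30.90  path d0:-→d1:H3→d2:-→d3:-→d4:-→d5:-→d6:-→d7:-→d8:-→d9:-→d10:-→d11:-→d12:-→d13:-→d14:-→d15:-→d16:-→d17:-→d18:-→d19:-→d20:-→d21:-→d22:-→d23:-→d24:-→d25:-→d26:-→d27:-→d28:H0  best=H0
  ? 102.184.80.1  path d0:-→d1:H3→d2:-→d3:-→d4:-→d5:-→d6:-→d7:-→d8:-→d9:-→d10:-→d11:-→d12:-→d13:-→d14:-→d15:-→d16:-→d17:-→d18:-→d19:-→d20:H7  best=H7
  add 102.176.0.0/12 -> H2 at depth 12
  del 0.0.0.0/1 (clear depth 1)
  add 49.128.16.0/20 -> H1 at depth 20

== LOOKUPS ==
["H3","H3","H0","H7"]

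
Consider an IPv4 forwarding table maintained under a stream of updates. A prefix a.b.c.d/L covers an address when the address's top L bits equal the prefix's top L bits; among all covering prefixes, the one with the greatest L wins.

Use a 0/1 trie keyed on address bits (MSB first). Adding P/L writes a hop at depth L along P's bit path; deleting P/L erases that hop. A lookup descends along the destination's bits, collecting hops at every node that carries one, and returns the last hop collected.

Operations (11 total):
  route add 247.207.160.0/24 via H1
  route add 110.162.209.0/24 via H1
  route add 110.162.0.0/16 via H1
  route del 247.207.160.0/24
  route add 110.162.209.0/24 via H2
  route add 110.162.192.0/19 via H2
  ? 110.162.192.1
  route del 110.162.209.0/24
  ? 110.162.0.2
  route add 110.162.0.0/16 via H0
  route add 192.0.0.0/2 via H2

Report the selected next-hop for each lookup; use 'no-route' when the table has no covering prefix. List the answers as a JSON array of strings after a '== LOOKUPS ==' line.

Apply in order:
  + 247.207.160.0/24 (H1) depth=24
  + 110.162.209.0/24 (H1) depth=24
  + 110.162.0.0/16 (H1) depth=16
  - 247.207.160.0/24 clear@24
  + 110.162.209.0/24 (H2) depth=24
  + 110.162.192.0/19 (H2) depth=19
  ? 110.162.192.1  path d0:-→d1:-→d2:-→d3:-→d4:-→d5:-→d6:-→d7:-→d8:-→d9:-→d10:-→d11:-→d12:-→d13:-→d14:-→d15:-→d16:H1→d17:-→d18:-→d19:H2  best=H2
  - 110.162.209.0/24 clear@24
  ? 110.162.0.2  path d0:-→d1:-→d2:-→d3:-→d4:-→d5:-→d6:-→d7:-→d8:-→d9:-→d10:-→d11:-→d12:-→d13:-→d14:-→d15:-→d16:H1  best=H1
  + 110.162.0.0/16 (H0) depth=16
  + 192.0.0.0/2 (H2) depth=2

== LOOKUPS ==
["H2","H1"]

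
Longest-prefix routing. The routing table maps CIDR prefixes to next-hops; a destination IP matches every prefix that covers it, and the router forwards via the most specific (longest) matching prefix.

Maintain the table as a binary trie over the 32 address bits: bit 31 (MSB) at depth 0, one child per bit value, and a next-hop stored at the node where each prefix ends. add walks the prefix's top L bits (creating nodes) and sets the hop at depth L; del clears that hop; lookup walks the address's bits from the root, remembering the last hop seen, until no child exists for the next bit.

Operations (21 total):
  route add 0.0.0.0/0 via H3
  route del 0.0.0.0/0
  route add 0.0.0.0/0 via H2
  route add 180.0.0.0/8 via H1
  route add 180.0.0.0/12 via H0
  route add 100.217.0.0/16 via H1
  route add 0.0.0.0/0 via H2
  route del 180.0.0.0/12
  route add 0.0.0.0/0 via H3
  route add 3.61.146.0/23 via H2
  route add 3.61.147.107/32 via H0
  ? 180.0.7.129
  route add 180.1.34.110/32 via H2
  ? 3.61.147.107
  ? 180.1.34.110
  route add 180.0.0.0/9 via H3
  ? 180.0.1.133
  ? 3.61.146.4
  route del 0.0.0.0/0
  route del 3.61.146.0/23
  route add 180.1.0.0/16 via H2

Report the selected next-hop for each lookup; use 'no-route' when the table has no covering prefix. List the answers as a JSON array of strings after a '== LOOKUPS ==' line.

Apply in order:
  + 0.0.0.0/0 (H3) depth=0
  del 0.0.0.0/0 (clear depth 0)
  + 0.0.0.0/0 (H2) depth=0
  + 180.0.0.0/8 (H1) depth=8
  + 180.0.0.0/12 (H0) depth=12
  + 100.217.0.0/16 (H1) depth=16
  + 0.0.0.0/0 (H2) depth=0
  del 180.0.0.0/12 (clear depth 12)
  + 0.0.0.0/0 (H3) depth=0
  + 3.61.146.0/23 (H2) depth=23
  + 3.61.147.107/32 (H0) depth=32
  lookup 180.0.7.129: bits 101101000000 walk d0:H3→d1:-→d2:-→d3:-→d4:-→d5:-→d6:-→d7:-→d8:H1→d9:-→d10:-→d11:-→d12:- -> H1
  + 180.1.34.110/32 (H2) depth=32
  lookup 3.61.147.107: bits 00000011001111011001001101101011 walk d0:H3→d1:-→d2:-→d3:-→d4:-→d5:-→d6:-→d7:-→d8:-→d9:-→d10:-→d11:-→d12:-→d13:-→d14:-→d15:-→d16:-→d17:-→d18:-→d19:-→d20:-→d21:-→d22:-→d23:H2→d24:-→d25:-→d26:-→d27:-→d28:-→d29:-→d30:-→d31:-→d32:H0 -> H0
  lookup 180.1.34.110: bits 10110100000000010010001001101110 walk d0:H3→d1:-→d2:-→d3:-→d4:-→d5:-→d6:-→d7:-→d8:H1→d9:-→d10:-→d11:-→d12:-→d13:-→d14:-→d15:-→d16:-→d17:-→d18:-→d19:-→d20:-→d21:-→d22:-→d23:-→d24:-→d25:-→d26:-→d27:-→d28:-→d29:-→d30:-→d31:-→d32:H2 -> H2
  + 180.0.0.0/9 (H3) depth=9
  lookup 180.0.1.133: bits 101101000000000 walk d0:H3→d1:-→d2:-→d3:-→d4:-→d5:-→d6:-→d7:-→d8:H1→d9:H3→d10:-→d11:-→d12:-→d13:-→d14:-→d15:- -> H3
  lookup 3.61.146.4: bits 00000011001111011001001 walk d0:H3→d1:-→d2:-→d3:-→d4:-→d5:-→d6:-→d7:-→d8:-→d9:-→d10:-→d11:-→d12:-→d13:-→d14:-→d15:-→d16:-→d17:-→d18:-→d19:-→d20:-→d21:-→d22:-→d23:H2 -> H2
  del 0.0.0.0/0 (clear depth 0)
  del 3.61.146.0/23 (clear depth 23)
  + 180.1.0.0/16 (H2) depth=16

== LOOKUPS ==
["H1","H0","H2","H3","H2"]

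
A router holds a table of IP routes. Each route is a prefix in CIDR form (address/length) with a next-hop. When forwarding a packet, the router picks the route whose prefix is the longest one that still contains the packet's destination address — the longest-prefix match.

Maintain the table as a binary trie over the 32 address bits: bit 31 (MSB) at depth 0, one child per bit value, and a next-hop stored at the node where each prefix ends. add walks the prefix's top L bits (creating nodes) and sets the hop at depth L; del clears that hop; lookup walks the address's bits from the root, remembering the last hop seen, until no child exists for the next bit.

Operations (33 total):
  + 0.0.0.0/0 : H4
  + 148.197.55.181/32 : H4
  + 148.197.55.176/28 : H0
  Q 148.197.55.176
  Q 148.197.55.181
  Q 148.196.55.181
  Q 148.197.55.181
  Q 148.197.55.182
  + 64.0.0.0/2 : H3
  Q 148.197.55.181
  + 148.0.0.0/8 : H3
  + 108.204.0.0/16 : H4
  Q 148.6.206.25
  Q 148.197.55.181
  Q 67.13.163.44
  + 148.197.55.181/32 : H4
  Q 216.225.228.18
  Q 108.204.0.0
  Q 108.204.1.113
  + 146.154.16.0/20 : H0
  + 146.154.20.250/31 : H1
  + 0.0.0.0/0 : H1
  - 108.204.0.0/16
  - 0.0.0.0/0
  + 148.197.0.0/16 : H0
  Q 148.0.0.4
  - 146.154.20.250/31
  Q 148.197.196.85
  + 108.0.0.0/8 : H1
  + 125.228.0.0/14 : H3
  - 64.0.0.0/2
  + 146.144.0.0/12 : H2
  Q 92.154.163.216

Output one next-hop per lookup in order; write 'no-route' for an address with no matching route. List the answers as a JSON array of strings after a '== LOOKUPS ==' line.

Apply in order:
  + 0.0.0.0/0 (H4) depth=0
  + 148.197.55.181/32 (H4) depth=32
  + 148.197.55.176/28 (H0) depth=28
  Q 148.197.55.176: descend 10010100110001010011011110110 ; hops seen [H4,H0] ; pick H0
  Q 148.197.55.181: descend 10010100110001010011011110110101 ; hops seen [H4,H0,H4] ; pick H4
  Q 148.196.55.181: descend 100101001100010 ; hops seen [H4] ; pick H4
  Q 148.197.55.181: descend 10010100110001010011011110110101 ; hops seen [H4,H0,H4] ; pick H4
  Q 148.197.55.182: descend 100101001100010100110111101101 ; hops seen [H4,H0] ; pick H0
  + 64.0.0.0/2 (H3) depth=2
  Q 148.197.55.181: descend 10010100110001010011011110110101 ; hops seen [H4,H0,H4] ; pick H4
  + 148.0.0.0/8 (H3) depth=8
  + 108.204.0.0/16 (H4) depth=16
  Q 148.6.206.25: descend 10010100 ; hops seen [H4,H3] ; pick H3
  Q 148.197.55.181: descend 10010100110001010011011110110101 ; hops seen [H4,H3,H0,H4] ; pick H4
  Q 67.13.163.44: descend 01 ; hops seen [H4,H3] ; pick H3
  + 148.197.55.181/32 (H4) depth=32
  Q 216.225.228.18: descend 1 ; hops seen [H4] ; pick H4
  Q 108.204.0.0: descend 0110110011001100 ; hops seen [H4,H3,H4] ; pick H4
  Q 108.204.1.113: descend 0110110011001100 ; hops seen [H4,H3,H4] ; pick H4
  + 146.154.16.0/20 (H0) depth=20
  + 146.154.20.250/31 (H1) depth=31
  + 0.0.0.0/0 (H1) depth=0
  - 108.204.0.0/16 clear@16
  - 0.0.0.0/0 clear@0
  + 148.197.0.0/16 (H0) depth=16
  Q 148.0.0.4: descend 10010100 ; hops seen [H3] ; pick H3
  - 146.154.20.250/31 clear@31
  Q 148.197.196.85: descend 1001010011000101 ; hops seen [H3,H0] ; pick H0
  + 108.0.0.0/8 (H1) depth=8
  + 125.228.0.0/14 (H3) depth=14
  - 64.0.0.0/2 clear@2
  + 146.144.0.0/12 (H2) depth=12
  Q 92.154.163.216: descend 01 ; hops seen [∅] ; pick no-route

== LOOKUPS ==
["H0","H4","H4","H4","H0","H4","H3","H4","H3","H4","H4","H4","H3","H0","no-route"]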